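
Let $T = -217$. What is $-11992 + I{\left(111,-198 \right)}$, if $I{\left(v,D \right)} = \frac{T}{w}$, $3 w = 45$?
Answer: $- \frac{180097}{15} \approx -12006.0$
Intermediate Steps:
$w = 15$ ($w = \frac{1}{3} \cdot 45 = 15$)
$I{\left(v,D \right)} = - \frac{217}{15}$
$-11992 + I{\left(111,-198 \right)} = -11992 - \frac{217}{15} = - \frac{180097}{15}$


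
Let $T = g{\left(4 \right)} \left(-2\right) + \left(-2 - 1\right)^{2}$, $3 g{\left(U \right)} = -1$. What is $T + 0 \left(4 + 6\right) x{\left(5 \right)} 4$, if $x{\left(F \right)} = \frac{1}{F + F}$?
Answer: $\frac{29}{3} \approx 9.6667$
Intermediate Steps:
$x{\left(F \right)} = \frac{1}{2 F}$
$g{\left(U \right)} = - \frac{1}{3}$ ($g{\left(U \right)} = \frac{1}{3} \left(-1\right) = - \frac{1}{3}$)
$T = \frac{29}{3}$ ($T = \left(- \frac{1}{3}\right) \left(-2\right) + \left(-2 - 1\right)^{2} = \frac{2}{3} + \left(-3\right)^{2} = \frac{2}{3} + 9 = \frac{29}{3} \approx 9.6667$)
$T + 0 \left(4 + 6\right) x{\left(5 \right)} 4 = \frac{29}{3} + 0 \left(4 + 6\right) \frac{1}{2 \cdot 5} \cdot 4 = \frac{29}{3} + 0 \cdot 10 \cdot \frac{1}{2} \cdot \frac{1}{5} \cdot 4 = \frac{29}{3} + 0 \cdot \frac{1}{10} \cdot 4 = \frac{29}{3} + 0 \cdot 4 = \frac{29}{3} + 0 = \frac{29}{3}$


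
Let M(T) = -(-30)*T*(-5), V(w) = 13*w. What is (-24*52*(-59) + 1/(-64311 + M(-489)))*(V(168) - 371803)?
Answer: -246003491903731/9039 ≈ -2.7216e+10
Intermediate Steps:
M(T) = -150*T (M(T) = (30*T)*(-5) = -150*T)
(-24*52*(-59) + 1/(-64311 + M(-489)))*(V(168) - 371803) = (-24*52*(-59) + 1/(-64311 - 150*(-489)))*(13*168 - 371803) = (-1248*(-59) + 1/(-64311 + 73350))*(2184 - 371803) = (73632 + 1/9039)*(-369619) = (665559649/9039)*(-369619) = -246003491903731/9039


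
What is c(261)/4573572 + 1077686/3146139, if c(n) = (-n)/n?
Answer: 1642957122751/4796364412836 ≈ 0.34254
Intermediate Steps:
c(n) = -1
c(261)/4573572 + 1077686/3146139 = -1/4573572 + 1077686/3146139 = 1642957122751/4796364412836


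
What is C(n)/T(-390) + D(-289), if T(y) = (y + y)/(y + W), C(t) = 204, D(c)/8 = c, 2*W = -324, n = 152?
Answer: -140896/65 ≈ -2167.6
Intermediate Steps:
W = -162 (W = (1/2)*(-324) = -162)
D(c) = 8*c
T(y) = 2*y/(-162 + y) (T(y) = (y + y)/(y - 162) = (2*y)/(-162 + y) = 2*y/(-162 + y))
C(n)/T(-390) + D(-289) = 204/((2*(-390)/(-162 - 390))) + 8*(-289) = 204/((2*(-390)/(-552))) - 2312 = 204/((2*(-390)*(-1/552))) - 2312 = 204/(65/46) - 2312 = 204*(46/65) - 2312 = 9384/65 - 2312 = -140896/65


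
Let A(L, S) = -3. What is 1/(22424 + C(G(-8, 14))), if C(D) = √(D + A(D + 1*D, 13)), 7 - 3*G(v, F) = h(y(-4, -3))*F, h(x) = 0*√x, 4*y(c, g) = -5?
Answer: 33636/754253665 - I*√6/1508507330 ≈ 4.4595e-5 - 1.6238e-9*I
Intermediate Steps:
y(c, g) = -5/4 (y(c, g) = (¼)*(-5) = -5/4)
h(x) = 0
G(v, F) = 7/3 (G(v, F) = 7/3 - 0*F = 7/3 - ⅓*0 = 7/3 + 0 = 7/3)
C(D) = √(-3 + D) (C(D) = √(D - 3) = √(-3 + D))
1/(22424 + C(G(-8, 14))) = 1/(22424 + √(-3 + 7/3)) = 1/(22424 + √(-⅔)) = 1/(22424 + I*√6/3)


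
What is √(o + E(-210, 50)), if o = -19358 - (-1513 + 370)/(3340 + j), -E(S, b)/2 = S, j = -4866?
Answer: I*√44102210306/1526 ≈ 137.62*I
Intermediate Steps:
E(S, b) = -2*S
o = -29541451/1526 (o = -19358 - (-1513 + 370)/(3340 - 4866) = -19358 - (-1143)/(-1526) = -19358 - (-1143)*(-1)/1526 = -19358 - 1*1143/1526 = -19358 - 1143/1526 = -29541451/1526 ≈ -19359.)
√(o + E(-210, 50)) = √(-29541451/1526 - 2*(-210)) = √(-29541451/1526 + 420) = √(-28900531/1526) = I*√44102210306/1526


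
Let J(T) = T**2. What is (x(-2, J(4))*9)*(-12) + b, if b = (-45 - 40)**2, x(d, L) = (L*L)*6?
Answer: -158663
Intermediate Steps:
x(d, L) = 6*L**2 (x(d, L) = L**2*6 = 6*L**2)
b = 7225 (b = (-85)**2 = 7225)
(x(-2, J(4))*9)*(-12) + b = ((6*(4**2)**2)*9)*(-12) + 7225 = ((6*16**2)*9)*(-12) + 7225 = ((6*256)*9)*(-12) + 7225 = (1536*9)*(-12) + 7225 = 13824*(-12) + 7225 = -165888 + 7225 = -158663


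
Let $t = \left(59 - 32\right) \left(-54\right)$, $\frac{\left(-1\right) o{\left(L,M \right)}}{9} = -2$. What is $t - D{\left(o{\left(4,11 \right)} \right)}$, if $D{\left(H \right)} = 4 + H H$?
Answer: $-1786$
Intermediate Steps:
$o{\left(L,M \right)} = 18$ ($o{\left(L,M \right)} = \left(-9\right) \left(-2\right) = 18$)
$D{\left(H \right)} = 4 + H^{2}$
$t = -1458$ ($t = \left(59 - 32\right) \left(-54\right) = 27 \left(-54\right) = -1458$)
$t - D{\left(o{\left(4,11 \right)} \right)} = -1458 - \left(4 + 18^{2}\right) = -1458 - \left(4 + 324\right) = -1458 - 328 = -1786$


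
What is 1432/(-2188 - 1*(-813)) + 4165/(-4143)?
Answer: -11659651/5696625 ≈ -2.0468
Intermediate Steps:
1432/(-2188 - 1*(-813)) + 4165/(-4143) = 1432/(-2188 + 813) + 4165*(-1/4143) = 1432/(-1375) - 4165/4143 = 1432*(-1/1375) - 4165/4143 = -1432/1375 - 4165/4143 = -11659651/5696625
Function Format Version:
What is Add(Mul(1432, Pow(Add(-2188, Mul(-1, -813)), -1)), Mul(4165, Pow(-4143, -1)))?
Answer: Rational(-11659651, 5696625) ≈ -2.0468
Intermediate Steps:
Add(Mul(1432, Pow(Add(-2188, Mul(-1, -813)), -1)), Mul(4165, Pow(-4143, -1))) = Add(Mul(1432, Pow(Add(-2188, 813), -1)), Mul(4165, Rational(-1, 4143))) = Add(Mul(1432, Pow(-1375, -1)), Rational(-4165, 4143)) = Add(Mul(1432, Rational(-1, 1375)), Rational(-4165, 4143)) = Add(Rational(-1432, 1375), Rational(-4165, 4143)) = Rational(-11659651, 5696625)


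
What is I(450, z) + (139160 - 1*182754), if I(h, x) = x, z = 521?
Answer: -43073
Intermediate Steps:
I(450, z) + (139160 - 1*182754) = 521 + (139160 - 1*182754) = 521 + (139160 - 182754) = 521 - 43594 = -43073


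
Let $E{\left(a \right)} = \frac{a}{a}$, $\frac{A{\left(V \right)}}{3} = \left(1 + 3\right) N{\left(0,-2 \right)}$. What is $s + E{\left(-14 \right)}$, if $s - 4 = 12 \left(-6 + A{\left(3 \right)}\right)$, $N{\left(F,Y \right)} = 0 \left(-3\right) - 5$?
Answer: $-787$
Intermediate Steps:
$N{\left(F,Y \right)} = -5$ ($N{\left(F,Y \right)} = 0 - 5 = -5$)
$A{\left(V \right)} = -60$ ($A{\left(V \right)} = 3 \left(1 + 3\right) \left(-5\right) = 3 \cdot 4 \left(-5\right) = 3 \left(-20\right) = -60$)
$E{\left(a \right)} = 1$
$s = -788$ ($s = 4 + 12 \left(-6 - 60\right) = 4 + 12 \left(-66\right) = 4 - 792 = -788$)
$s + E{\left(-14 \right)} = -788 + 1 = -787$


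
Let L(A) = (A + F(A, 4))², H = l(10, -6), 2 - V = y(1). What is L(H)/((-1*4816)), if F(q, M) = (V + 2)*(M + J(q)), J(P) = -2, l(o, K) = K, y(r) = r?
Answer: 0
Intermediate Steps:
V = 1 (V = 2 - 1*1 = 2 - 1 = 1)
H = -6
F(q, M) = -6 + 3*M (F(q, M) = (1 + 2)*(M - 2) = 3*(-2 + M) = -6 + 3*M)
L(A) = (6 + A)² (L(A) = (A + (-6 + 3*4))² = (A + (-6 + 12))² = (A + 6)² = (6 + A)²)
L(H)/((-1*4816)) = (6 - 6)²/((-1*4816)) = 0²/(-4816) = 0*(-1/4816) = 0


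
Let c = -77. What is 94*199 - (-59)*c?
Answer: 14163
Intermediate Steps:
94*199 - (-59)*c = 94*199 - (-59)*(-77) = 18706 - 1*4543 = 18706 - 4543 = 14163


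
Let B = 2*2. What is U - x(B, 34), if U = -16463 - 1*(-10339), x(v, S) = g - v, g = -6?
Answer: -6114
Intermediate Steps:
B = 4
x(v, S) = -6 - v
U = -6124 (U = -16463 + 10339 = -6124)
U - x(B, 34) = -6124 - (-6 - 1*4) = -6124 - (-6 - 4) = -6124 - 1*(-10) = -6124 + 10 = -6114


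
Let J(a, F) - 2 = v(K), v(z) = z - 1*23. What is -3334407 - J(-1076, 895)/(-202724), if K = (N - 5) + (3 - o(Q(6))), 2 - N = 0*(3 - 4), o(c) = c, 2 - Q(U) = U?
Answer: -675964324685/202724 ≈ -3.3344e+6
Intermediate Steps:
Q(U) = 2 - U
N = 2 (N = 2 - 0*(3 - 4) = 2 - 0*(-1) = 2 - 1*0 = 2 + 0 = 2)
K = 4 (K = (2 - 5) + (3 - (2 - 1*6)) = -3 + (3 - (2 - 6)) = -3 + (3 - 1*(-4)) = -3 + (3 + 4) = -3 + 7 = 4)
v(z) = -23 + z (v(z) = z - 23 = -23 + z)
J(a, F) = -17 (J(a, F) = 2 + (-23 + 4) = 2 - 19 = -17)
-3334407 - J(-1076, 895)/(-202724) = -3334407 - (-17)/(-202724) = -3334407 - (-17)*(-1)/202724 = -3334407 - 1*17/202724 = -3334407 - 17/202724 = -675964324685/202724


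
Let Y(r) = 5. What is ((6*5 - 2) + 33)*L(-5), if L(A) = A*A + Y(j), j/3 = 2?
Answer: 1830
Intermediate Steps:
j = 6 (j = 3*2 = 6)
L(A) = 5 + A**2 (L(A) = A*A + 5 = A**2 + 5 = 5 + A**2)
((6*5 - 2) + 33)*L(-5) = ((6*5 - 2) + 33)*(5 + (-5)**2) = ((30 - 2) + 33)*(5 + 25) = (28 + 33)*30 = 61*30 = 1830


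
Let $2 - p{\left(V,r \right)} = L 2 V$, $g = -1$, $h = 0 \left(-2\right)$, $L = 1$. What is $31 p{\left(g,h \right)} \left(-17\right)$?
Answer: $-2108$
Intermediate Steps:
$h = 0$
$p{\left(V,r \right)} = 2 - 2 V$ ($p{\left(V,r \right)} = 2 - 1 \cdot 2 V = 2 - 2 V$)
$31 p{\left(g,h \right)} \left(-17\right) = 31 \left(2 - -2\right) \left(-17\right) = 31 \left(2 + 2\right) \left(-17\right) = 31 \cdot 4 \left(-17\right) = 124 \left(-17\right) = -2108$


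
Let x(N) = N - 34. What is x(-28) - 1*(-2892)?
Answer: 2830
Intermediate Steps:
x(N) = -34 + N
x(-28) - 1*(-2892) = (-34 - 28) - 1*(-2892) = -62 + 2892 = 2830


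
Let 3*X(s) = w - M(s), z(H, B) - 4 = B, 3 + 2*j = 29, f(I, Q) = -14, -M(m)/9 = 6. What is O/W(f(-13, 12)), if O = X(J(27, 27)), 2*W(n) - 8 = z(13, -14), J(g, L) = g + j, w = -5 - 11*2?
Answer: -9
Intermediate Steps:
M(m) = -54 (M(m) = -9*6 = -54)
j = 13 (j = -3/2 + (½)*29 = -3/2 + 29/2 = 13)
w = -27 (w = -5 - 22 = -27)
z(H, B) = 4 + B
J(g, L) = 13 + g (J(g, L) = g + 13 = 13 + g)
W(n) = -1 (W(n) = 4 + (4 - 14)/2 = 4 + (½)*(-10) = 4 - 5 = -1)
X(s) = 9 (X(s) = (-27 - 1*(-54))/3 = (-27 + 54)/3 = (⅓)*27 = 9)
O = 9
O/W(f(-13, 12)) = 9/(-1) = 9*(-1) = -9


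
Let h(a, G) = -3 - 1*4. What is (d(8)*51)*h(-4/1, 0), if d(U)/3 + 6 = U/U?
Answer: 5355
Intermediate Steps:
d(U) = -15 (d(U) = -18 + 3*(U/U) = -18 + 3*1 = -18 + 3 = -15)
h(a, G) = -7 (h(a, G) = -3 - 4 = -7)
(d(8)*51)*h(-4/1, 0) = -15*51*(-7) = -765*(-7) = 5355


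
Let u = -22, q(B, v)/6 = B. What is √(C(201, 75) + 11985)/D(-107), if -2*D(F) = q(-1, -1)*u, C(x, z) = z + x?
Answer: -√12261/66 ≈ -1.6777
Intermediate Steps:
q(B, v) = 6*B
C(x, z) = x + z
D(F) = -66 (D(F) = -6*(-1)*(-22)/2 = -(-3)*(-22) = -½*132 = -66)
√(C(201, 75) + 11985)/D(-107) = √((201 + 75) + 11985)/(-66) = √(276 + 11985)*(-1/66) = √12261*(-1/66) = -√12261/66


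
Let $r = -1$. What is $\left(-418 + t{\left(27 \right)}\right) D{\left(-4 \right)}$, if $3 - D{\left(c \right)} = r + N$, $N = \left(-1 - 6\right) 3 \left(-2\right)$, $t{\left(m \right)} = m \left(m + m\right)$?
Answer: $-39520$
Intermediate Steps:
$t{\left(m \right)} = 2 m^{2}$ ($t{\left(m \right)} = m 2 m = 2 m^{2}$)
$N = 42$ ($N = \left(-1 - 6\right) 3 \left(-2\right) = \left(-7\right) 3 \left(-2\right) = \left(-21\right) \left(-2\right) = 42$)
$D{\left(c \right)} = -38$ ($D{\left(c \right)} = 3 - \left(-1 + 42\right) = 3 - 41 = -38$)
$\left(-418 + t{\left(27 \right)}\right) D{\left(-4 \right)} = \left(-418 + 2 \cdot 27^{2}\right) \left(-38\right) = \left(-418 + 2 \cdot 729\right) \left(-38\right) = \left(-418 + 1458\right) \left(-38\right) = 1040 \left(-38\right) = -39520$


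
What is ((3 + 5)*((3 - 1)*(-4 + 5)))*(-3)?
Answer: -48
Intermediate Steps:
((3 + 5)*((3 - 1)*(-4 + 5)))*(-3) = (8*(2*1))*(-3) = (8*2)*(-3) = 16*(-3) = -48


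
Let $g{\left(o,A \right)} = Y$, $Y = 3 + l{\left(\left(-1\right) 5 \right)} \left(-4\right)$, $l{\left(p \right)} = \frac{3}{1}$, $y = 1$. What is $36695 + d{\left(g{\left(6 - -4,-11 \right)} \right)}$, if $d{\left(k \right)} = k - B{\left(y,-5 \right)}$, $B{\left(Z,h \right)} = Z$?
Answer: $36685$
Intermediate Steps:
$l{\left(p \right)} = 3$ ($l{\left(p \right)} = 3 \cdot 1 = 3$)
$Y = -9$ ($Y = 3 + 3 \left(-4\right) = 3 - 12 = -9$)
$g{\left(o,A \right)} = -9$
$d{\left(k \right)} = -1 + k$ ($d{\left(k \right)} = k - 1 = -1 + k$)
$36695 + d{\left(g{\left(6 - -4,-11 \right)} \right)} = 36695 - 10 = 36685$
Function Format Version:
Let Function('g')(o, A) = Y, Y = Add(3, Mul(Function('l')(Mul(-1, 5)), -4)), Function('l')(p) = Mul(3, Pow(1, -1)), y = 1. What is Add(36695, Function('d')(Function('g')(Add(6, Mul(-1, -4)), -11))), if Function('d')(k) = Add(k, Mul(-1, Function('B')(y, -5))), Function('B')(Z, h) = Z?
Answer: 36685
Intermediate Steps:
Function('l')(p) = 3 (Function('l')(p) = Mul(3, 1) = 3)
Y = -9 (Y = Add(3, Mul(3, -4)) = Add(3, -12) = -9)
Function('g')(o, A) = -9
Function('d')(k) = Add(-1, k) (Function('d')(k) = Add(k, Mul(-1, 1)) = Add(k, -1) = Add(-1, k))
Add(36695, Function('d')(Function('g')(Add(6, Mul(-1, -4)), -11))) = Add(36695, Add(-1, -9)) = Add(36695, -10) = 36685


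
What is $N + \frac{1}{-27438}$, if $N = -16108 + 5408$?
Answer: $- \frac{293586601}{27438} \approx -10700.0$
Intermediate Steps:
$N = -10700$
$N + \frac{1}{-27438} = -10700 + \frac{1}{-27438} = -10700 - \frac{1}{27438} = - \frac{293586601}{27438}$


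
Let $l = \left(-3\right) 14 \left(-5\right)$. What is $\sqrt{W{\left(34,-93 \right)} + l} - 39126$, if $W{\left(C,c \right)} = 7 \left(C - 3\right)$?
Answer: $-39126 + \sqrt{427} \approx -39105.0$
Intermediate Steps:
$l = 210$ ($l = \left(-42\right) \left(-5\right) = 210$)
$W{\left(C,c \right)} = -21 + 7 C$ ($W{\left(C,c \right)} = 7 \left(-3 + C\right) = -21 + 7 C$)
$\sqrt{W{\left(34,-93 \right)} + l} - 39126 = \sqrt{\left(-21 + 7 \cdot 34\right) + 210} - 39126 = \sqrt{\left(-21 + 238\right) + 210} - 39126 = \sqrt{217 + 210} - 39126 = \sqrt{427} - 39126 = -39126 + \sqrt{427}$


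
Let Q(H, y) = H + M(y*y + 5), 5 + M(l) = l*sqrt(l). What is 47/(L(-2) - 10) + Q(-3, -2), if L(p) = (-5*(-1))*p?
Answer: 333/20 ≈ 16.650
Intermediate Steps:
L(p) = 5*p
M(l) = -5 + l**(3/2) (M(l) = -5 + l*sqrt(l) = -5 + l**(3/2))
Q(H, y) = -5 + H + (5 + y**2)**(3/2) (Q(H, y) = H + (-5 + (y*y + 5)**(3/2)) = H + (-5 + (y**2 + 5)**(3/2)) = H + (-5 + (5 + y**2)**(3/2)) = -5 + H + (5 + y**2)**(3/2))
47/(L(-2) - 10) + Q(-3, -2) = 47/(5*(-2) - 10) + (-5 - 3 + (5 + (-2)**2)**(3/2)) = 47/(-10 - 10) + (-5 - 3 + (5 + 4)**(3/2)) = 47/(-20) + (-5 - 3 + 9**(3/2)) = 47*(-1/20) + (-5 - 3 + 27) = -47/20 + 19 = 333/20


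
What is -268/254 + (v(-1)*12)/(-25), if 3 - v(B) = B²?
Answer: -6398/3175 ≈ -2.0151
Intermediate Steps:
v(B) = 3 - B²
-268/254 + (v(-1)*12)/(-25) = -268/254 + ((3 - 1*(-1)²)*12)/(-25) = -268*1/254 + ((3 - 1*1)*12)*(-1/25) = -134/127 + ((3 - 1)*12)*(-1/25) = -134/127 + (2*12)*(-1/25) = -134/127 + 24*(-1/25) = -134/127 - 24/25 = -6398/3175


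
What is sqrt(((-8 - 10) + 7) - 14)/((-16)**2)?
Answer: 5*I/256 ≈ 0.019531*I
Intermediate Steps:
sqrt(((-8 - 10) + 7) - 14)/((-16)**2) = sqrt((-18 + 7) - 14)/256 = sqrt(-11 - 14)*(1/256) = sqrt(-25)*(1/256) = (5*I)*(1/256) = 5*I/256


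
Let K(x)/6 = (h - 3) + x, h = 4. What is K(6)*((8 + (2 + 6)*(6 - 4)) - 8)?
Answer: 672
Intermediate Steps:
K(x) = 6 + 6*x (K(x) = 6*((4 - 3) + x) = 6*(1 + x) = 6 + 6*x)
K(6)*((8 + (2 + 6)*(6 - 4)) - 8) = (6 + 6*6)*((8 + (2 + 6)*(6 - 4)) - 8) = (6 + 36)*((8 + 8*2) - 8) = 42*((8 + 16) - 8) = 42*(24 - 8) = 42*16 = 672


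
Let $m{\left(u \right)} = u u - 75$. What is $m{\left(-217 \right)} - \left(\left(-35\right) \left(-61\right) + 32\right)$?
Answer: $44847$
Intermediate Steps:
$m{\left(u \right)} = -75 + u^{2}$ ($m{\left(u \right)} = u^{2} - 75 = -75 + u^{2}$)
$m{\left(-217 \right)} - \left(\left(-35\right) \left(-61\right) + 32\right) = \left(-75 + \left(-217\right)^{2}\right) - \left(\left(-35\right) \left(-61\right) + 32\right) = \left(-75 + 47089\right) - \left(2135 + 32\right) = 47014 - 2167 = 44847$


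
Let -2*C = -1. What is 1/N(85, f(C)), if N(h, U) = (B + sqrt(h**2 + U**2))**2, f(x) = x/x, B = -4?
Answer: (4 - sqrt(7226))**(-2) ≈ 0.00015239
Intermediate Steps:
C = 1/2 (C = -1/2*(-1) = 1/2 ≈ 0.50000)
f(x) = 1
N(h, U) = (-4 + sqrt(U**2 + h**2))**2 (N(h, U) = (-4 + sqrt(h**2 + U**2))**2 = (-4 + sqrt(U**2 + h**2))**2)
1/N(85, f(C)) = 1/((-4 + sqrt(1**2 + 85**2))**2) = 1/((-4 + sqrt(1 + 7225))**2) = 1/((-4 + sqrt(7226))**2) = (-4 + sqrt(7226))**(-2)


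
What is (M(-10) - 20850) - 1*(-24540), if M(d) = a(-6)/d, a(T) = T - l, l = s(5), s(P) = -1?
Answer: 7381/2 ≈ 3690.5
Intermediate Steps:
l = -1
a(T) = 1 + T (a(T) = T - 1*(-1) = T + 1 = 1 + T)
M(d) = -5/d (M(d) = (1 - 6)/d = -5/d)
(M(-10) - 20850) - 1*(-24540) = (-5/(-10) - 20850) - 1*(-24540) = (-5*(-⅒) - 20850) + 24540 = (½ - 20850) + 24540 = -41699/2 + 24540 = 7381/2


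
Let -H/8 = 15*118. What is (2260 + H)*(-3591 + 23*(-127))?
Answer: 77492800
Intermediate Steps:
H = -14160 (H = -120*118 = -8*1770 = -14160)
(2260 + H)*(-3591 + 23*(-127)) = (2260 - 14160)*(-3591 + 23*(-127)) = -11900*(-3591 - 2921) = -11900*(-6512) = 77492800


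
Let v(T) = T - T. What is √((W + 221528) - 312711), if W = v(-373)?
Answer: I*√91183 ≈ 301.97*I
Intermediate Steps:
v(T) = 0
W = 0
√((W + 221528) - 312711) = √((0 + 221528) - 312711) = √(221528 - 312711) = √(-91183) = I*√91183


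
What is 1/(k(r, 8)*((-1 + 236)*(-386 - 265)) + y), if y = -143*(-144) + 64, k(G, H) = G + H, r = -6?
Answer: -1/285314 ≈ -3.5049e-6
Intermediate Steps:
y = 20656 (y = 20592 + 64 = 20656)
1/(k(r, 8)*((-1 + 236)*(-386 - 265)) + y) = 1/((-6 + 8)*((-1 + 236)*(-386 - 265)) + 20656) = 1/(2*(235*(-651)) + 20656) = 1/(2*(-152985) + 20656) = 1/(-305970 + 20656) = 1/(-285314) = -1/285314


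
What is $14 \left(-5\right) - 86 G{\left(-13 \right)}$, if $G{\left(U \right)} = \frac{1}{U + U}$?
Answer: $- \frac{867}{13} \approx -66.692$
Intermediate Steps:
$G{\left(U \right)} = \frac{1}{2 U}$
$14 \left(-5\right) - 86 G{\left(-13 \right)} = 14 \left(-5\right) - 86 \frac{1}{2 \left(-13\right)} = -70 - 86 \cdot \frac{1}{2} \left(- \frac{1}{13}\right) = -70 - - \frac{43}{13} = -70 + \frac{43}{13} = - \frac{867}{13}$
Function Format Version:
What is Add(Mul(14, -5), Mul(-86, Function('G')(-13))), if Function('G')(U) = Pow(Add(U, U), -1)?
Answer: Rational(-867, 13) ≈ -66.692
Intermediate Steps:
Function('G')(U) = Mul(Rational(1, 2), Pow(U, -1)) (Function('G')(U) = Pow(Mul(2, U), -1) = Mul(Rational(1, 2), Pow(U, -1)))
Add(Mul(14, -5), Mul(-86, Function('G')(-13))) = Add(Mul(14, -5), Mul(-86, Mul(Rational(1, 2), Pow(-13, -1)))) = Add(-70, Mul(-86, Mul(Rational(1, 2), Rational(-1, 13)))) = Add(-70, Mul(-86, Rational(-1, 26))) = Add(-70, Rational(43, 13)) = Rational(-867, 13)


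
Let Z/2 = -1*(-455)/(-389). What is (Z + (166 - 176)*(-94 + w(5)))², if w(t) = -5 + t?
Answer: 133042562500/151321 ≈ 8.7921e+5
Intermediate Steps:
Z = -910/389 (Z = 2*(-1*(-455)/(-389)) = 2*(455*(-1/389)) = 2*(-455/389) = -910/389 ≈ -2.3393)
(Z + (166 - 176)*(-94 + w(5)))² = (-910/389 + (166 - 176)*(-94 + (-5 + 5)))² = (-910/389 - 10*(-94 + 0))² = (-910/389 - 10*(-94))² = (-910/389 + 940)² = (364750/389)² = 133042562500/151321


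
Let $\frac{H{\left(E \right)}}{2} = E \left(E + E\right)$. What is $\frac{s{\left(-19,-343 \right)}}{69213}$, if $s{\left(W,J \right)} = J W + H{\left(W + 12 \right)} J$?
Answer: $- \frac{20237}{23071} \approx -0.87716$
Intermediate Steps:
$H{\left(E \right)} = 4 E^{2}$ ($H{\left(E \right)} = 2 E \left(E + E\right) = 2 E 2 E = 2 \cdot 2 E^{2} = 4 E^{2}$)
$s{\left(W,J \right)} = J W + 4 J \left(12 + W\right)^{2}$ ($s{\left(W,J \right)} = J W + 4 \left(W + 12\right)^{2} J = J W + 4 \left(12 + W\right)^{2} J = J W + 4 J \left(12 + W\right)^{2}$)
$\frac{s{\left(-19,-343 \right)}}{69213} = \frac{\left(-343\right) \left(-19 + 4 \left(12 - 19\right)^{2}\right)}{69213} = - 343 \left(-19 + 4 \left(-7\right)^{2}\right) \frac{1}{69213} = - 343 \left(-19 + 4 \cdot 49\right) \frac{1}{69213} = - 343 \left(-19 + 196\right) \frac{1}{69213} = \left(-343\right) 177 \cdot \frac{1}{69213} = \left(-60711\right) \frac{1}{69213} = - \frac{20237}{23071}$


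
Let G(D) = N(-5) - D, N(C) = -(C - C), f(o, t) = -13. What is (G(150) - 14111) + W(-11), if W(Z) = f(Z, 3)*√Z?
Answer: -14261 - 13*I*√11 ≈ -14261.0 - 43.116*I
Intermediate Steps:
N(C) = 0 (N(C) = -1*0 = 0)
G(D) = -D (G(D) = 0 - D = -D)
W(Z) = -13*√Z
(G(150) - 14111) + W(-11) = (-1*150 - 14111) - 13*I*√11 = (-150 - 14111) - 13*I*√11 = -14261 - 13*I*√11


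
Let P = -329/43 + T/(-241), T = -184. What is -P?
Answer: 71377/10363 ≈ 6.8877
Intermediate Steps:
P = -71377/10363 (P = -329/43 - 184/(-241) = -329*1/43 - 184*(-1/241) = -329/43 + 184/241 = -71377/10363 ≈ -6.8877)
-P = -1*(-71377/10363) = 71377/10363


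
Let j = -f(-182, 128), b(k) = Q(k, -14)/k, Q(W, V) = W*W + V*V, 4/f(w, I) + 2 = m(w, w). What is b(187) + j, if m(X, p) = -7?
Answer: 317233/1683 ≈ 188.49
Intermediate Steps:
f(w, I) = -4/9 (f(w, I) = 4/(-2 - 7) = 4/(-9) = 4*(-⅑) = -4/9)
Q(W, V) = V² + W² (Q(W, V) = W² + V² = V² + W²)
b(k) = (196 + k²)/k (b(k) = ((-14)² + k²)/k = (196 + k²)/k)
j = 4/9 (j = -1*(-4/9) = 4/9 ≈ 0.44444)
b(187) + j = (187 + 196/187) + 4/9 = 35165/187 + 4/9 = 317233/1683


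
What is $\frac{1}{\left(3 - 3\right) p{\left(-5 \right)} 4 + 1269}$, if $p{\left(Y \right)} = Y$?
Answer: $\frac{1}{1269} \approx 0.00078802$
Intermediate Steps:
$\frac{1}{\left(3 - 3\right) p{\left(-5 \right)} 4 + 1269} = \frac{1}{\left(3 - 3\right) \left(-5\right) 4 + 1269} = \frac{1}{0 \left(-5\right) 4 + 1269} = \frac{1}{0 \cdot 4 + 1269} = \frac{1}{0 + 1269} = \frac{1}{1269}$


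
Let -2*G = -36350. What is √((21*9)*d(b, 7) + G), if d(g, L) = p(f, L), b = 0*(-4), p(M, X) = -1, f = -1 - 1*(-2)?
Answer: 23*√34 ≈ 134.11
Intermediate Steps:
G = 18175 (G = -½*(-36350) = 18175)
f = 1 (f = -1 + 2 = 1)
b = 0
d(g, L) = -1
√((21*9)*d(b, 7) + G) = √((21*9)*(-1) + 18175) = √(189*(-1) + 18175) = √(-189 + 18175) = √17986 = 23*√34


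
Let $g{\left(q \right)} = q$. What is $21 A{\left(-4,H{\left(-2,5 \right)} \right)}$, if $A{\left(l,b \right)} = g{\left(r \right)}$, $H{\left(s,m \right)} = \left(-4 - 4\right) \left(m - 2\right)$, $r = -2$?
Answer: $-42$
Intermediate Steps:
$H{\left(s,m \right)} = 16 - 8 m$ ($H{\left(s,m \right)} = - 8 \left(-2 + m\right) = 16 - 8 m$)
$A{\left(l,b \right)} = -2$
$21 A{\left(-4,H{\left(-2,5 \right)} \right)} = 21 \left(-2\right) = -42$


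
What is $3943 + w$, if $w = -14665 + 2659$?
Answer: $-8063$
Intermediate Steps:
$w = -12006$
$3943 + w = 3943 - 12006 = -8063$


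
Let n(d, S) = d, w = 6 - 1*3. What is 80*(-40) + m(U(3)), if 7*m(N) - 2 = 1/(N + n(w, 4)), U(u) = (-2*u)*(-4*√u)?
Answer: -12834055/4011 + 8*√3/4011 ≈ -3199.7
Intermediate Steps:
w = 3 (w = 6 - 3 = 3)
U(u) = 8*u^(3/2)
m(N) = 2/7 + 1/(7*(3 + N)) (m(N) = 2/7 + 1/(7*(N + 3)) = 2/7 + 1/(7*(3 + N)))
80*(-40) + m(U(3)) = 80*(-40) + (7 + 2*(8*3^(3/2)))/(7*(3 + 8*3^(3/2))) = -3200 + (7 + 2*(8*(3*√3)))/(7*(3 + 8*(3*√3))) = -3200 + (7 + 2*(24*√3))/(7*(3 + 24*√3)) = -3200 + (7 + 48*√3)/(7*(3 + 24*√3))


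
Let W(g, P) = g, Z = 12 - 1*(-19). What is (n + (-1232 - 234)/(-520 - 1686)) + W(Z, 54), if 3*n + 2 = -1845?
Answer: -1932463/3309 ≈ -584.00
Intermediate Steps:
Z = 31 (Z = 12 + 19 = 31)
n = -1847/3 (n = -⅔ + (⅓)*(-1845) = -⅔ - 615 = -1847/3 ≈ -615.67)
(n + (-1232 - 234)/(-520 - 1686)) + W(Z, 54) = (-1847/3 + (-1232 - 234)/(-520 - 1686)) + 31 = (-1847/3 - 1466/(-2206)) + 31 = (-1847/3 - 1466*(-1/2206)) + 31 = (-1847/3 + 733/1103) + 31 = -2035042/3309 + 31 = -1932463/3309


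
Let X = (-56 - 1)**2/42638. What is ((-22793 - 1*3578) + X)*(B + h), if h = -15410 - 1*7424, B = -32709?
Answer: 62452740767807/42638 ≈ 1.4647e+9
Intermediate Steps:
X = 3249/42638 (X = (-57)**2*(1/42638) = 3249*(1/42638) = 3249/42638 ≈ 0.076200)
h = -22834 (h = -15410 - 7424 = -22834)
((-22793 - 1*3578) + X)*(B + h) = ((-22793 - 1*3578) + 3249/42638)*(-32709 - 22834) = ((-22793 - 3578) + 3249/42638)*(-55543) = (-26371 + 3249/42638)*(-55543) = -1124403449/42638*(-55543) = 62452740767807/42638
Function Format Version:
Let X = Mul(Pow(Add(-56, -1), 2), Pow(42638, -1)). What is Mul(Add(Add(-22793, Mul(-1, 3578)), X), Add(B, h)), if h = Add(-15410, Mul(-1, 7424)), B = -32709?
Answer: Rational(62452740767807, 42638) ≈ 1.4647e+9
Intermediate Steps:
X = Rational(3249, 42638) (X = Mul(Pow(-57, 2), Rational(1, 42638)) = Mul(3249, Rational(1, 42638)) = Rational(3249, 42638) ≈ 0.076200)
h = -22834 (h = Add(-15410, -7424) = -22834)
Mul(Add(Add(-22793, Mul(-1, 3578)), X), Add(B, h)) = Mul(Add(Add(-22793, Mul(-1, 3578)), Rational(3249, 42638)), Add(-32709, -22834)) = Mul(Add(Add(-22793, -3578), Rational(3249, 42638)), -55543) = Mul(Add(-26371, Rational(3249, 42638)), -55543) = Mul(Rational(-1124403449, 42638), -55543) = Rational(62452740767807, 42638)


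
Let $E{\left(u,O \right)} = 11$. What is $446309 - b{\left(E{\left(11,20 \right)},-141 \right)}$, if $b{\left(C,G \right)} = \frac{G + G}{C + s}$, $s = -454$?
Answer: $\frac{197714605}{443} \approx 4.4631 \cdot 10^{5}$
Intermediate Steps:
$b{\left(C,G \right)} = \frac{2 G}{-454 + C}$ ($b{\left(C,G \right)} = \frac{G + G}{C - 454} = \frac{2 G}{-454 + C}$)
$446309 - b{\left(E{\left(11,20 \right)},-141 \right)} = 446309 - 2 \left(-141\right) \frac{1}{-454 + 11} = 446309 - 2 \left(-141\right) \frac{1}{-443} = 446309 - 2 \left(-141\right) \left(- \frac{1}{443}\right) = 446309 - \frac{282}{443} = \frac{197714605}{443}$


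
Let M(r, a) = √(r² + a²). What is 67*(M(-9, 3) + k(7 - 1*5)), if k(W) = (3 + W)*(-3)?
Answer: -1005 + 201*√10 ≈ -369.38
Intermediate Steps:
M(r, a) = √(a² + r²)
k(W) = -9 - 3*W
67*(M(-9, 3) + k(7 - 1*5)) = 67*(√(3² + (-9)²) + (-9 - 3*(7 - 1*5))) = 67*(√(9 + 81) + (-9 - 3*(7 - 5))) = 67*(√90 + (-9 - 3*2)) = 67*(3*√10 + (-9 - 6)) = 67*(3*√10 - 15) = 67*(-15 + 3*√10) = -1005 + 201*√10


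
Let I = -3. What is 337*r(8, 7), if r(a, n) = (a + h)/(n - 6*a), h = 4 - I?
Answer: -5055/41 ≈ -123.29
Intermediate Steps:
h = 7 (h = 4 - 1*(-3) = 4 + 3 = 7)
r(a, n) = (7 + a)/(n - 6*a) (r(a, n) = (a + 7)/(n - 6*a) = (7 + a)/(n - 6*a))
337*r(8, 7) = 337*((-7 - 1*8)/(-1*7 + 6*8)) = 337*((-7 - 8)/(-7 + 48)) = 337*(-15/41) = -5055/41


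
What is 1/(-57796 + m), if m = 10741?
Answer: -1/47055 ≈ -2.1252e-5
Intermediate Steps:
1/(-57796 + m) = 1/(-57796 + 10741) = 1/(-47055) = -1/47055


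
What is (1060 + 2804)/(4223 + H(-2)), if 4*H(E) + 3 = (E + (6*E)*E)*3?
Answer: 15456/16955 ≈ 0.91159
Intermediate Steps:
H(E) = -¾ + 3*E/4 + 9*E²/2 (H(E) = -¾ + ((E + (6*E)*E)*3)/4 = -¾ + ((E + 6*E²)*3)/4 = -¾ + (3*E + 18*E²)/4 = -¾ + (3*E/4 + 9*E²/2) = -¾ + 3*E/4 + 9*E²/2)
(1060 + 2804)/(4223 + H(-2)) = (1060 + 2804)/(4223 + (-¾ + (¾)*(-2) + (9/2)*(-2)²)) = 3864/(4223 + (-¾ - 3/2 + (9/2)*4)) = 3864/(4223 + (-¾ - 3/2 + 18)) = 3864/(4223 + 63/4) = 3864/(16955/4) = 3864*(4/16955) = 15456/16955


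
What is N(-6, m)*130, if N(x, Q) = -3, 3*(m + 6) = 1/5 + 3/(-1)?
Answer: -390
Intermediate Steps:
m = -104/15 (m = -6 + (1/5 + 3/(-1))/3 = -6 + (1*(1/5) + 3*(-1))/3 = -6 + (1/5 - 3)/3 = -6 + (1/3)*(-14/5) = -6 - 14/15 = -104/15 ≈ -6.9333)
N(-6, m)*130 = -3*130 = -390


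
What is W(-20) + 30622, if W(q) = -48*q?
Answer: 31582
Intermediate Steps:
W(q) = -48*q (W(q) = -24*2*q = -48*q)
W(-20) + 30622 = -48*(-20) + 30622 = 960 + 30622 = 31582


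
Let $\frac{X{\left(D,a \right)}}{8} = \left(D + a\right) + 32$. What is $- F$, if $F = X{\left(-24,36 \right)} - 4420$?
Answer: $4068$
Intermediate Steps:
$X{\left(D,a \right)} = 256 + 8 D + 8 a$ ($X{\left(D,a \right)} = 8 \left(\left(D + a\right) + 32\right) = 8 \left(32 + D + a\right) = 256 + 8 D + 8 a$)
$F = -4068$ ($F = \left(256 + 8 \left(-24\right) + 8 \cdot 36\right) - 4420 = \left(256 - 192 + 288\right) - 4420 = 352 - 4420 = -4068$)
$- F = \left(-1\right) \left(-4068\right) = 4068$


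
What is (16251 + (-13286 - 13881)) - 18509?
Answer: -29425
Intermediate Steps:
(16251 + (-13286 - 13881)) - 18509 = (16251 - 27167) - 18509 = -10916 - 18509 = -29425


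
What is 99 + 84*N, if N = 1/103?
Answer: 10281/103 ≈ 99.816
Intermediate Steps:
N = 1/103 ≈ 0.0097087
99 + 84*N = 99 + 84*(1/103) = 99 + 84/103 = 10281/103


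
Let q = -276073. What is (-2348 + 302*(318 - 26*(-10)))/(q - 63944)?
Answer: -172208/340017 ≈ -0.50647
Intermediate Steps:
(-2348 + 302*(318 - 26*(-10)))/(q - 63944) = (-2348 + 302*(318 - 26*(-10)))/(-276073 - 63944) = (-2348 + 302*(318 + 260))/(-340017) = (-2348 + 302*578)*(-1/340017) = (-2348 + 174556)*(-1/340017) = 172208*(-1/340017) = -172208/340017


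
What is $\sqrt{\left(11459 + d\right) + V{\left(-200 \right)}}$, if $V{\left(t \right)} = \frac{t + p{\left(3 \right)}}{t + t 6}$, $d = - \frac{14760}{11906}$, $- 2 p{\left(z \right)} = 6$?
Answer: $\frac{\sqrt{162419056932522}}{119060} \approx 107.04$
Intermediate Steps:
$p{\left(z \right)} = -3$ ($p{\left(z \right)} = \left(- \frac{1}{2}\right) 6 = -3$)
$d = - \frac{7380}{5953}$ ($d = \left(-14760\right) \frac{1}{11906} = - \frac{7380}{5953} \approx -1.2397$)
$V{\left(t \right)} = \frac{-3 + t}{7 t}$ ($V{\left(t \right)} = \frac{t - 3}{t + t 6} = \frac{-3 + t}{t + 6 t} = \frac{-3 + t}{7 t}$)
$\sqrt{\left(11459 + d\right) + V{\left(-200 \right)}} = \sqrt{\left(11459 - \frac{7380}{5953}\right) + \frac{-3 - 200}{7 \left(-200\right)}} = \sqrt{\frac{68208047}{5953} + \frac{1}{7} \left(- \frac{1}{200}\right) \left(-203\right)} = \sqrt{\frac{68208047}{5953} + \frac{29}{200}} = \sqrt{\frac{13641782037}{1190600}} = \frac{\sqrt{162419056932522}}{119060}$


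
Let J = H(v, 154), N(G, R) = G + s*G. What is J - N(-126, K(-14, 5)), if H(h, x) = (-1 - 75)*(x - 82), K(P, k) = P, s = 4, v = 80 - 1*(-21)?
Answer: -4842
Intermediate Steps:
v = 101 (v = 80 + 21 = 101)
N(G, R) = 5*G (N(G, R) = G + 4*G = 5*G)
H(h, x) = 6232 - 76*x (H(h, x) = -76*(-82 + x) = 6232 - 76*x)
J = -5472 (J = 6232 - 76*154 = 6232 - 11704 = -5472)
J - N(-126, K(-14, 5)) = -5472 - 5*(-126) = -5472 - 1*(-630) = -5472 + 630 = -4842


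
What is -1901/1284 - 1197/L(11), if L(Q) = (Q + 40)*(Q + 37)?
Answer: -171961/87312 ≈ -1.9695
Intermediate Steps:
L(Q) = (37 + Q)*(40 + Q) (L(Q) = (40 + Q)*(37 + Q) = (37 + Q)*(40 + Q))
-1901/1284 - 1197/L(11) = -1901/1284 - 1197/(1480 + 11**2 + 77*11) = -1901*1/1284 - 1197/(1480 + 121 + 847) = -1901/1284 - 1197/2448 = -1901/1284 - 1197*1/2448 = -1901/1284 - 133/272 = -171961/87312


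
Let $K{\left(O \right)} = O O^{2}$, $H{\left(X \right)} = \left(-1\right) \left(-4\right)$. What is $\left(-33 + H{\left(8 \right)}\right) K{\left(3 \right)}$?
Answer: $-783$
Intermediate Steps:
$H{\left(X \right)} = 4$
$K{\left(O \right)} = O^{3}$
$\left(-33 + H{\left(8 \right)}\right) K{\left(3 \right)} = \left(-33 + 4\right) 3^{3} = \left(-29\right) 27 = -783$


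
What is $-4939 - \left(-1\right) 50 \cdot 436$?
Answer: $16861$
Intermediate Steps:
$-4939 - \left(-1\right) 50 \cdot 436 = -4939 - \left(-50\right) 436 = -4939 - -21800 = -4939 + 21800 = 16861$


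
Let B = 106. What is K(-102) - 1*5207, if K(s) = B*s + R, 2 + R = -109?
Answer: -16130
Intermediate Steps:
R = -111 (R = -2 - 109 = -111)
K(s) = -111 + 106*s (K(s) = 106*s - 111 = -111 + 106*s)
K(-102) - 1*5207 = (-111 + 106*(-102)) - 1*5207 = (-111 - 10812) - 5207 = -10923 - 5207 = -16130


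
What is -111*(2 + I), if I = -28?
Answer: 2886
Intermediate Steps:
-111*(2 + I) = -111*(2 - 28) = -111*(-26) = 2886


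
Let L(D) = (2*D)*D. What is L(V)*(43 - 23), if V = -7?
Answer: 1960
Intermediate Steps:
L(D) = 2*D**2
L(V)*(43 - 23) = (2*(-7)**2)*(43 - 23) = (2*49)*20 = 98*20 = 1960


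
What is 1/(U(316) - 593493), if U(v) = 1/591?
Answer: -591/350754362 ≈ -1.6849e-6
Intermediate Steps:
U(v) = 1/591
1/(U(316) - 593493) = 1/(1/591 - 593493) = 1/(-350754362/591) = -591/350754362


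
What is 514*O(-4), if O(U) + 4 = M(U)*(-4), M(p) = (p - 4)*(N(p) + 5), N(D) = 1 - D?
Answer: 162424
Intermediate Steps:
M(p) = (-4 + p)*(6 - p) (M(p) = (p - 4)*((1 - p) + 5) = (-4 + p)*(6 - p))
O(U) = 92 - 40*U + 4*U² (O(U) = -4 + (-24 - U² + 10*U)*(-4) = -4 + (96 - 40*U + 4*U²) = 92 - 40*U + 4*U²)
514*O(-4) = 514*(92 - 40*(-4) + 4*(-4)²) = 514*(92 + 160 + 4*16) = 514*(92 + 160 + 64) = 514*316 = 162424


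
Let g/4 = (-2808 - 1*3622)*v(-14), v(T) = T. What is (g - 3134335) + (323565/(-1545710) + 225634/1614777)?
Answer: -1384895345129424143/499195391334 ≈ -2.7743e+6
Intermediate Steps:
g = 360080 (g = 4*((-2808 - 1*3622)*(-14)) = 4*((-2808 - 3622)*(-14)) = 4*(-6430*(-14)) = 4*90020 = 360080)
(g - 3134335) + (323565/(-1545710) + 225634/1614777) = (360080 - 3134335) + (323565/(-1545710) + 225634/1614777) = -2774255 + (323565*(-1/1545710) + 225634*(1/1614777)) = -2774255 + (-64713/309142 + 225634/1614777) = -2774255 - 34744117973/499195391334 = -1384895345129424143/499195391334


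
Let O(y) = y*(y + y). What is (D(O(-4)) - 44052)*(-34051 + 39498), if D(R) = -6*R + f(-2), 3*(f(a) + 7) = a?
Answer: -723116485/3 ≈ -2.4104e+8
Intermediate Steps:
f(a) = -7 + a/3
O(y) = 2*y² (O(y) = y*(2*y) = 2*y²)
D(R) = -23/3 - 6*R (D(R) = -6*R + (-7 + (⅓)*(-2)) = -6*R + (-7 - ⅔) = -6*R - 23/3 = -23/3 - 6*R)
(D(O(-4)) - 44052)*(-34051 + 39498) = ((-23/3 - 12*(-4)²) - 44052)*(-34051 + 39498) = ((-23/3 - 12*16) - 44052)*5447 = ((-23/3 - 6*32) - 44052)*5447 = ((-23/3 - 192) - 44052)*5447 = (-599/3 - 44052)*5447 = -132755/3*5447 = -723116485/3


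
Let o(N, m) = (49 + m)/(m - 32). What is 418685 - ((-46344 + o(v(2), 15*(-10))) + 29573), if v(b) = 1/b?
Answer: 79252891/182 ≈ 4.3546e+5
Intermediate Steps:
o(N, m) = (49 + m)/(-32 + m)
418685 - ((-46344 + o(v(2), 15*(-10))) + 29573) = 418685 - ((-46344 + (49 + 15*(-10))/(-32 + 15*(-10))) + 29573) = 418685 - ((-46344 + (49 - 150)/(-32 - 150)) + 29573) = 418685 - ((-46344 - 101/(-182)) + 29573) = 418685 - ((-46344 - 1/182*(-101)) + 29573) = 418685 - ((-46344 + 101/182) + 29573) = 418685 - (-8434507/182 + 29573) = 418685 - 1*(-3052221/182) = 418685 + 3052221/182 = 79252891/182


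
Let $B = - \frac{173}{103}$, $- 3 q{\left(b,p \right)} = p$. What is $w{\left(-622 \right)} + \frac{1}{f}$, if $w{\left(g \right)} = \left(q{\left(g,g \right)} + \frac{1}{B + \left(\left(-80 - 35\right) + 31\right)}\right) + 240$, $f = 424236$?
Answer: $\frac{1674719840317}{3743882700} \approx 447.32$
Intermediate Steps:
$q{\left(b,p \right)} = - \frac{p}{3}$
$B = - \frac{173}{103}$ ($B = \left(-173\right) \frac{1}{103} = - \frac{173}{103} \approx -1.6796$)
$w{\left(g \right)} = \frac{2117897}{8825} - \frac{g}{3}$ ($w{\left(g \right)} = \left(- \frac{g}{3} + \frac{1}{- \frac{173}{103} + \left(\left(-80 - 35\right) + 31\right)}\right) + 240 = \left(- \frac{g}{3} + \frac{1}{- \frac{173}{103} + \left(-115 + 31\right)}\right) + 240 = \left(- \frac{g}{3} + \frac{1}{- \frac{173}{103} - 84}\right) + 240 = \left(- \frac{g}{3} + \frac{1}{- \frac{8825}{103}}\right) + 240 = \left(- \frac{g}{3} - \frac{103}{8825}\right) + 240 = \left(- \frac{103}{8825} - \frac{g}{3}\right) + 240 = \frac{2117897}{8825} - \frac{g}{3}$)
$w{\left(-622 \right)} + \frac{1}{f} = \left(\frac{2117897}{8825} - - \frac{622}{3}\right) + \frac{1}{424236} = \left(\frac{2117897}{8825} + \frac{622}{3}\right) + \frac{1}{424236} = \frac{11842841}{26475} + \frac{1}{424236} = \frac{1674719840317}{3743882700}$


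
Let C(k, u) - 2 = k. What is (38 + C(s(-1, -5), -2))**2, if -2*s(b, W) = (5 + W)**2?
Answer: 1600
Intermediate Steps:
s(b, W) = -(5 + W)**2/2
C(k, u) = 2 + k
(38 + C(s(-1, -5), -2))**2 = (38 + (2 - (5 - 5)**2/2))**2 = (38 + (2 - 1/2*0**2))**2 = (38 + (2 - 1/2*0))**2 = (38 + (2 + 0))**2 = (38 + 2)**2 = 40**2 = 1600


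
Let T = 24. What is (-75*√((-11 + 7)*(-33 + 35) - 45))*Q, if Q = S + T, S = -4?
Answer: -1500*I*√53 ≈ -10920.0*I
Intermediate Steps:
Q = 20 (Q = -4 + 24 = 20)
(-75*√((-11 + 7)*(-33 + 35) - 45))*Q = -75*√((-11 + 7)*(-33 + 35) - 45)*20 = -75*√(-4*2 - 45)*20 = -75*√(-8 - 45)*20 = -75*I*√53*20 = -1500*I*√53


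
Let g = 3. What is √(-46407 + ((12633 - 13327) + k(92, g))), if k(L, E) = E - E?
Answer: I*√47101 ≈ 217.03*I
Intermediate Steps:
k(L, E) = 0
√(-46407 + ((12633 - 13327) + k(92, g))) = √(-46407 + ((12633 - 13327) + 0)) = √(-46407 + (-694 + 0)) = √(-46407 - 694) = √(-47101) = I*√47101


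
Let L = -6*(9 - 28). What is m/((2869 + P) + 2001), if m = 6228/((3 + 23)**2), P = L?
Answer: 1557/842296 ≈ 0.0018485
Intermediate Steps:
L = 114 (L = -6*(-19) = 114)
P = 114
m = 1557/169 (m = 6228/(26**2) = 6228/676 = 6228*(1/676) = 1557/169 ≈ 9.2130)
m/((2869 + P) + 2001) = 1557/(169*((2869 + 114) + 2001)) = 1557/(169*(2983 + 2001)) = (1557/169)/4984 = (1557/169)*(1/4984) = 1557/842296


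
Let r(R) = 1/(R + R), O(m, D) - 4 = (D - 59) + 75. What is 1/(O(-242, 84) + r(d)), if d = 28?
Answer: 56/5825 ≈ 0.0096137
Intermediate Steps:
O(m, D) = 20 + D (O(m, D) = 4 + ((D - 59) + 75) = 4 + ((-59 + D) + 75) = 4 + (16 + D) = 20 + D)
r(R) = 1/(2*R)
1/(O(-242, 84) + r(d)) = 1/((20 + 84) + (1/2)/28) = 1/(104 + (1/2)*(1/28)) = 1/(104 + 1/56) = 1/(5825/56) = 56/5825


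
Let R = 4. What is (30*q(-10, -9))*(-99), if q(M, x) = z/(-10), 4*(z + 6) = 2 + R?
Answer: -2673/2 ≈ -1336.5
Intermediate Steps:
z = -9/2 (z = -6 + (2 + 4)/4 = -6 + (1/4)*6 = -6 + 3/2 = -9/2 ≈ -4.5000)
q(M, x) = 9/20 (q(M, x) = -9/2/(-10) = -9/2*(-1/10) = 9/20)
(30*q(-10, -9))*(-99) = (30*(9/20))*(-99) = (27/2)*(-99) = -2673/2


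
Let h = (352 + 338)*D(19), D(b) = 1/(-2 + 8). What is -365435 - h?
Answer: -365550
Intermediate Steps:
D(b) = 1/6
h = 115 (h = (352 + 338)*(1/6) = 690*(1/6) = 115)
-365435 - h = -365435 - 1*115 = -365435 - 115 = -365550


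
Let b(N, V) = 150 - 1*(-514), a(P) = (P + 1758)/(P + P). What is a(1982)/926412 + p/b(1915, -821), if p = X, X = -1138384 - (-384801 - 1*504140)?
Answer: -57251801249629/152400332472 ≈ -375.67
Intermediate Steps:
X = -249443 (X = -1138384 - (-384801 - 504140) = -1138384 - 1*(-888941) = -1138384 + 888941 = -249443)
a(P) = (1758 + P)/(2*P) (a(P) = (1758 + P)/((2*P)) = (1758 + P)*(1/(2*P)) = (1758 + P)/(2*P))
b(N, V) = 664 (b(N, V) = 150 + 514 = 664)
p = -249443
a(1982)/926412 + p/b(1915, -821) = ((1/2)*(1758 + 1982)/1982)/926412 - 249443/664 = ((1/2)*(1/1982)*3740)*(1/926412) - 249443*1/664 = (935/991)*(1/926412) - 249443/664 = 935/918074292 - 249443/664 = -57251801249629/152400332472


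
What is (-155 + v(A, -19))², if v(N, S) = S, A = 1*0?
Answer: 30276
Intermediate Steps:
A = 0
(-155 + v(A, -19))² = (-155 - 19)² = (-174)² = 30276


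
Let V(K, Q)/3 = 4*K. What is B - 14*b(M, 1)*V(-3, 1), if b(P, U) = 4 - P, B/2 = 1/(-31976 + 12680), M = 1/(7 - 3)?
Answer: 18234719/9648 ≈ 1890.0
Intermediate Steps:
M = ¼ (M = 1/4 = ¼ ≈ 0.25000)
B = -1/9648 (B = 2/(-31976 + 12680) = 2/(-19296) = 2*(-1/19296) = -1/9648 ≈ -0.00010365)
V(K, Q) = 12*K (V(K, Q) = 3*(4*K) = 12*K)
B - 14*b(M, 1)*V(-3, 1) = -1/9648 - 14*(4 - 1*¼)*12*(-3) = -1/9648 - 14*(4 - ¼)*(-36) = -1/9648 - 14*(15/4)*(-36) = -1/9648 - 105*(-36)/2 = -1/9648 - 1*(-1890) = -1/9648 + 1890 = 18234719/9648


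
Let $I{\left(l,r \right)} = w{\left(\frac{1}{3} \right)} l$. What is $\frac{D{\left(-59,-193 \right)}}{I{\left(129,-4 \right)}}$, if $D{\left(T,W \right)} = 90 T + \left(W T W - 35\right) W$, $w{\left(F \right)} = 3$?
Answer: $\frac{424155808}{387} \approx 1.096 \cdot 10^{6}$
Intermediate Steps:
$I{\left(l,r \right)} = 3 l$
$D{\left(T,W \right)} = 90 T + W \left(-35 + T W^{2}\right)$ ($D{\left(T,W \right)} = 90 T + \left(T W W - 35\right) W = 90 T + \left(T W^{2} - 35\right) W = 90 T + \left(-35 + T W^{2}\right) W = 90 T + W \left(-35 + T W^{2}\right)$)
$\frac{D{\left(-59,-193 \right)}}{I{\left(129,-4 \right)}} = \frac{\left(-35\right) \left(-193\right) + 90 \left(-59\right) - 59 \left(-193\right)^{3}}{3 \cdot 129} = \frac{6755 - 5310 - -424154363}{387} = \left(6755 - 5310 + 424154363\right) \frac{1}{387} = 424155808 \cdot \frac{1}{387} = \frac{424155808}{387}$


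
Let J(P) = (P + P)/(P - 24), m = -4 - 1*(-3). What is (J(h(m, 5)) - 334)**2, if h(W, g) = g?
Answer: 40398736/361 ≈ 1.1191e+5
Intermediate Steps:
m = -1 (m = -4 + 3 = -1)
J(P) = 2*P/(-24 + P) (J(P) = (2*P)/(-24 + P) = 2*P/(-24 + P))
(J(h(m, 5)) - 334)**2 = (2*5/(-24 + 5) - 334)**2 = (2*5/(-19) - 334)**2 = (2*5*(-1/19) - 334)**2 = (-10/19 - 334)**2 = (-6356/19)**2 = 40398736/361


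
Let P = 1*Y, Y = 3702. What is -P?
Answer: -3702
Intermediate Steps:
P = 3702 (P = 1*3702 = 3702)
-P = -1*3702 = -3702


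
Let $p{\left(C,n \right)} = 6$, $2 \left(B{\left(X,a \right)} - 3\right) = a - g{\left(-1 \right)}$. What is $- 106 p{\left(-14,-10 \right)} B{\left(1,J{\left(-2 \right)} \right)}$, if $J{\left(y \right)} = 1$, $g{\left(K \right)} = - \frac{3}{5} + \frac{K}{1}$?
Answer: $- \frac{13674}{5} \approx -2734.8$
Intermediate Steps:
$g{\left(K \right)} = - \frac{3}{5} + K$ ($g{\left(K \right)} = \left(-3\right) \frac{1}{5} + K 1 = - \frac{3}{5} + K$)
$B{\left(X,a \right)} = \frac{19}{5} + \frac{a}{2}$ ($B{\left(X,a \right)} = 3 + \frac{a - \left(- \frac{3}{5} - 1\right)}{2} = 3 + \frac{a - - \frac{8}{5}}{2} = 3 + \frac{a + \frac{8}{5}}{2} = 3 + \frac{\frac{8}{5} + a}{2} = 3 + \left(\frac{4}{5} + \frac{a}{2}\right) = \frac{19}{5} + \frac{a}{2}$)
$- 106 p{\left(-14,-10 \right)} B{\left(1,J{\left(-2 \right)} \right)} = \left(-106\right) 6 \left(\frac{19}{5} + \frac{1}{2} \cdot 1\right) = - 636 \left(\frac{19}{5} + \frac{1}{2}\right) = \left(-636\right) \frac{43}{10} = - \frac{13674}{5}$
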